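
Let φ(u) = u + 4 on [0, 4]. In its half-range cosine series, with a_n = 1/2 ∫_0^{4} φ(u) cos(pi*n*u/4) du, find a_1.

-16/pi**2

a_1 = 1/2 ∫_0^{4} (u + 4) cos(pi*u/4) du.
Integrating by parts (boundary term plus one more integral), an antiderivative of (u + 4) cos(pi*u/4) is 4*u*sin(pi*u/4)/pi + 16*sin(pi*u/4)/pi + 16*cos(pi*u/4)/pi**2; evaluating from 0 to 4: ∫_{0}^{4} (u + 4) cos(pi*u/4) du = (-16/pi**2) - (16/pi**2) = -32/pi**2.
Hence a_1 = (1/2)·(-32/pi**2) = -16/pi**2.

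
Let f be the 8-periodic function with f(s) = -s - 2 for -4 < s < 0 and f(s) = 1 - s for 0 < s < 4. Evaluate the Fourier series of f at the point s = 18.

-1

s = 18 differs from s = 2 by 2 full period(s), and the series is 8-periodic.
f is continuous at s = 2 with value -1, so the series converges to -1 there.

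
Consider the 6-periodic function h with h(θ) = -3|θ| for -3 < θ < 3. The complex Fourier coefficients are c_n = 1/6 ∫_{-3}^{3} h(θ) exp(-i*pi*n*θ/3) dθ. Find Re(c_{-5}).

Since h is real-valued, Re(c_{-5}) = 1/6 ∫_{-3}^{3} h(θ) cos(-5*pi*θ/3) dθ = a_{5}/2.
h is even and cos(-5*pi*θ/3) is even, so the integrand is even: ∫_{-3}^{3} h(θ) cos(-5*pi*θ/3) dθ = 2∫_0^{3} h(θ) cos(-5*pi*θ/3) dθ.
Integrating by parts (boundary term plus one more integral), an antiderivative of (-3*θ) cos(-5*pi*θ/3) is -9*θ*sin(5*pi*θ/3)/(5*pi) - 27*cos(5*pi*θ/3)/(25*pi**2); evaluating from 0 to 3: ∫_{0}^{3} (-3*θ) cos(-5*pi*θ/3) dθ = (27/(25*pi**2)) - (-27/(25*pi**2)) = 54/(25*pi**2).
So ∫_{-3}^{3} h(θ) cos(-5*pi*θ/3) dθ = 108/(25*pi**2).
Hence Re(c_{-5}) = (1/6)·(108/(25*pi**2)) = 18/(25*pi**2).

18/(25*pi**2)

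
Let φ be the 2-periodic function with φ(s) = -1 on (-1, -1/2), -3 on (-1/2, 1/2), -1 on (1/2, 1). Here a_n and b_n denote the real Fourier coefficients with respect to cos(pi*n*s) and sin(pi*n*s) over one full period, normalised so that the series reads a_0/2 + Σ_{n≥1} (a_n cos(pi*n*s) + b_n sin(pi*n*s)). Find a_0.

-4

a_0 = ∫_{-1}^{1} φ(s) ds = -4.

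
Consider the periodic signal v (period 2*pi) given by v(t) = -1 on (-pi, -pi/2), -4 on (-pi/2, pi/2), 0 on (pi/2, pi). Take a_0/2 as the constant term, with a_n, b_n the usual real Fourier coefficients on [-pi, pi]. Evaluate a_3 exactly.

7/(3*pi)

a_3 = 1/pi ∫_{-pi}^{pi} v(t) cos(3*t) dt.
Split the integral at the breakpoints.
Directly, an antiderivative of (-1) cos(3*t) is -sin(3*t)/3; evaluating from -pi to -pi/2: ∫_{-pi}^{-pi/2} (-1) cos(3*t) dt = (-1/3) - (0) = -1/3.
Directly, an antiderivative of (-4) cos(3*t) is -4*sin(3*t)/3; evaluating from -pi/2 to pi/2: ∫_{-pi/2}^{pi/2} (-4) cos(3*t) dt = (4/3) - (-4/3) = 8/3.
∫_{pi/2}^{pi} (0) cos(3*t) dt = 0.
Summing the pieces and multiplying by (1/pi) gives a_3 = 7/(3*pi).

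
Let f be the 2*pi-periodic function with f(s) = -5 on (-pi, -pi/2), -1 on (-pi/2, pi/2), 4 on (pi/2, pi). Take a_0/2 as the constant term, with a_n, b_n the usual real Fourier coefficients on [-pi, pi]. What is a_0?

a_0 = 1/pi ∫_{-pi}^{pi} f(s) ds = 1/pi · (-3*pi/2) = -3/2.

-3/2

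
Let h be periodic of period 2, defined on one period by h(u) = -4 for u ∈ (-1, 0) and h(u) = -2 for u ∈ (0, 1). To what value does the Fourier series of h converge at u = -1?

At u = -1 the one-sided limits are h(-1^-) = -2 and h(-1^+) = -4.
By Dirichlet's theorem the series converges to their average, [(-2) + (-4)]/2 = -3.

-3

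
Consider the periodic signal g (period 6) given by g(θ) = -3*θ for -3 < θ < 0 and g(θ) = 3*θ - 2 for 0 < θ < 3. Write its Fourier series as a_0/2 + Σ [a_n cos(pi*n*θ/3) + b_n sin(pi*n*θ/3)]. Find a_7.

a_7 = 1/3 ∫_{-3}^{3} g(θ) cos(7*pi*θ/3) dθ.
Split the integral at the breakpoints.
Integrating by parts (boundary term plus one more integral), an antiderivative of (-3*θ) cos(7*pi*θ/3) is -9*θ*sin(7*pi*θ/3)/(7*pi) - 27*cos(7*pi*θ/3)/(49*pi**2); evaluating from -3 to 0: ∫_{-3}^{0} (-3*θ) cos(7*pi*θ/3) dθ = (-27/(49*pi**2)) - (27/(49*pi**2)) = -54/(49*pi**2).
Integrating by parts (boundary term plus one more integral), an antiderivative of (3*θ - 2) cos(7*pi*θ/3) is 9*θ*sin(7*pi*θ/3)/(7*pi) - 6*sin(7*pi*θ/3)/(7*pi) + 27*cos(7*pi*θ/3)/(49*pi**2); evaluating from 0 to 3: ∫_{0}^{3} (3*θ - 2) cos(7*pi*θ/3) dθ = (-27/(49*pi**2)) - (27/(49*pi**2)) = -54/(49*pi**2).
Summing the pieces and multiplying by (1/3) gives a_7 = -36/(49*pi**2).

-36/(49*pi**2)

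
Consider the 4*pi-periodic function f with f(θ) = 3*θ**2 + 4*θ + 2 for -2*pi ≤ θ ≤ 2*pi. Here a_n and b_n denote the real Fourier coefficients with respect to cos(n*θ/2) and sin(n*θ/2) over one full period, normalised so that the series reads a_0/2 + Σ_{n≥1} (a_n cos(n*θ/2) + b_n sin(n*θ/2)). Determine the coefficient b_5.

16/5

b_5 = (1/(2*pi)) ∫_{-2*pi}^{2*pi} f(θ) sin(5*θ/2) dθ.
Integrating by parts twice (tabular method), an antiderivative of (3*θ**2 + 4*θ + 2) sin(5*θ/2) is -6*θ**2*cos(5*θ/2)/5 + 24*θ*sin(5*θ/2)/25 - 8*θ*cos(5*θ/2)/5 + 16*sin(5*θ/2)/25 - 52*cos(5*θ/2)/125; evaluating from -2*pi to 2*pi: ∫_{-2*pi}^{2*pi} (3*θ**2 + 4*θ + 2) sin(5*θ/2) dθ = (52/125 + 16*pi/5 + 24*pi**2/5) - (-16*pi/5 + 52/125 + 24*pi**2/5) = 32*pi/5.
Hence b_5 = (1/(2*pi))·(32*pi/5) = 16/5.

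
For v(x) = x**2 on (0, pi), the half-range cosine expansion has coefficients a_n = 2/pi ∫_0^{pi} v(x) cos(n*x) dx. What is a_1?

a_1 = 2/pi ∫_0^{pi} (x**2) cos(x) dx.
Integrating by parts twice (tabular method), an antiderivative of (x**2) cos(x) is x**2*sin(x) + 2*x*cos(x) - 2*sin(x); evaluating from 0 to pi: ∫_{0}^{pi} (x**2) cos(x) dx = (-2*pi) - (0) = -2*pi.
Hence a_1 = (2/pi)·(-2*pi) = -4.

-4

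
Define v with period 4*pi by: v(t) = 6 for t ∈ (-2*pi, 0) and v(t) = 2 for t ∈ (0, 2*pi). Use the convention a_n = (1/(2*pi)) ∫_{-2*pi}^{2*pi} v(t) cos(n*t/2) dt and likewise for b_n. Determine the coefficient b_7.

b_7 = (1/(2*pi)) ∫_{-2*pi}^{2*pi} v(t) sin(7*t/2) dt.
Split the integral at the breakpoints.
Directly, an antiderivative of (6) sin(7*t/2) is -12*cos(7*t/2)/7; evaluating from -2*pi to 0: ∫_{-2*pi}^{0} (6) sin(7*t/2) dt = (-12/7) - (12/7) = -24/7.
Directly, an antiderivative of (2) sin(7*t/2) is -4*cos(7*t/2)/7; evaluating from 0 to 2*pi: ∫_{0}^{2*pi} (2) sin(7*t/2) dt = (4/7) - (-4/7) = 8/7.
Summing the pieces and multiplying by (1/(2*pi)) gives b_7 = -8/(7*pi).

-8/(7*pi)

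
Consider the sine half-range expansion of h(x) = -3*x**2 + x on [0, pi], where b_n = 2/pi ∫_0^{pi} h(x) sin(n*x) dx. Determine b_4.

-1/2 + 3*pi/2

b_4 = 2/pi ∫_0^{pi} (-3*x**2 + x) sin(4*x) dx.
Integrating by parts twice (tabular method), an antiderivative of (-3*x**2 + x) sin(4*x) is 3*x**2*cos(4*x)/4 - 3*x*sin(4*x)/8 - x*cos(4*x)/4 + sin(4*x)/16 - 3*cos(4*x)/32; evaluating from 0 to pi: ∫_{0}^{pi} (-3*x**2 + x) sin(4*x) dx = (-pi/4 - 3/32 + 3*pi**2/4) - (-3/32) = pi*(-1 + 3*pi)/4.
Hence b_4 = (2/pi)·(pi*(-1 + 3*pi)/4) = -1/2 + 3*pi/2.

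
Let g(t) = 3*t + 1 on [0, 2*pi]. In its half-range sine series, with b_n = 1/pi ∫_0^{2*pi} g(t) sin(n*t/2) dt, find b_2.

b_2 = 1/pi ∫_0^{2*pi} (3*t + 1) sin(t) dt.
Integrating by parts (boundary term plus one more integral), an antiderivative of (3*t + 1) sin(t) is -3*t*cos(t) + 3*sin(t) - cos(t); evaluating from 0 to 2*pi: ∫_{0}^{2*pi} (3*t + 1) sin(t) dt = (-6*pi - 1) - (-1) = -6*pi.
Hence b_2 = (1/pi)·(-6*pi) = -6.

-6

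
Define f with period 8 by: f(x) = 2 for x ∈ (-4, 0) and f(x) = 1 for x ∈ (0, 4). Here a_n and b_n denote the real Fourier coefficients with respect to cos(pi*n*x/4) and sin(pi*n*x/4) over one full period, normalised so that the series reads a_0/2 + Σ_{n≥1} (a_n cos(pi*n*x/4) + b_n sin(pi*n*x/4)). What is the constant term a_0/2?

3/2

a_0 = 1/4 ∫_{-4}^{4} f(x) dx = 1/4 · (12) = 3.
So the constant term a_0/2 = 3/2.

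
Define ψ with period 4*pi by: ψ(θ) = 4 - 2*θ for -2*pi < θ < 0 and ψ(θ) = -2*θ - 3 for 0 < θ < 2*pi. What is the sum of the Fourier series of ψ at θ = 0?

1/2

At θ = 0 the one-sided limits are ψ(0^-) = 4 and ψ(0^+) = -3.
By Dirichlet's theorem the series converges to their average, [(4) + (-3)]/2 = 1/2.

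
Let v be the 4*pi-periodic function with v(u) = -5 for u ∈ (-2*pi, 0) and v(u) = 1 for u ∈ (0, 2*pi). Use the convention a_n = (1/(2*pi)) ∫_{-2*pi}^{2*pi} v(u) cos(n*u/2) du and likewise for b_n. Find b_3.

b_3 = (1/(2*pi)) ∫_{-2*pi}^{2*pi} v(u) sin(3*u/2) du.
Split the integral at the breakpoints.
Directly, an antiderivative of (-5) sin(3*u/2) is 10*cos(3*u/2)/3; evaluating from -2*pi to 0: ∫_{-2*pi}^{0} (-5) sin(3*u/2) du = (10/3) - (-10/3) = 20/3.
Directly, an antiderivative of (1) sin(3*u/2) is -2*cos(3*u/2)/3; evaluating from 0 to 2*pi: ∫_{0}^{2*pi} (1) sin(3*u/2) du = (2/3) - (-2/3) = 4/3.
Summing the pieces and multiplying by (1/(2*pi)) gives b_3 = 4/pi.

4/pi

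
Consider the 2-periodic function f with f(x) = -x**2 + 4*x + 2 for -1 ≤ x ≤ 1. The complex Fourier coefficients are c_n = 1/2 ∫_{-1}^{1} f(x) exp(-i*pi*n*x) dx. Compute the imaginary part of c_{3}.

Since f is real-valued, Im(c_{3}) = -1/2 ∫_{-1}^{1} f(x) sin(3*pi*x) dx = -b_{3}/2.
Integrating by parts twice (tabular method), an antiderivative of (-x**2 + 4*x + 2) sin(3*pi*x) is x**2*cos(3*pi*x)/(3*pi) - 2*x*sin(3*pi*x)/(9*pi**2) - 4*x*cos(3*pi*x)/(3*pi) + 4*sin(3*pi*x)/(9*pi**2) - 2*cos(3*pi*x)/(3*pi) - 2*cos(3*pi*x)/(27*pi**3); evaluating from -1 to 1: ∫_{-1}^{1} (-x**2 + 4*x + 2) sin(3*pi*x) dx = ((2 + 45*pi**2)/(27*pi**3)) - ((2/27 - pi**2)/pi**3) = 8/(3*pi).
Hence Im(c_{3}) = (-1/2)·(8/(3*pi)) = -4/(3*pi).

-4/(3*pi)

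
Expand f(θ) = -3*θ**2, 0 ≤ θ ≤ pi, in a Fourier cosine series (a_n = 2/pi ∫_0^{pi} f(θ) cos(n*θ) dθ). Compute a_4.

a_4 = 2/pi ∫_0^{pi} (-3*θ**2) cos(4*θ) dθ.
Integrating by parts twice (tabular method), an antiderivative of (-3*θ**2) cos(4*θ) is -3*θ**2*sin(4*θ)/4 - 3*θ*cos(4*θ)/8 + 3*sin(4*θ)/32; evaluating from 0 to pi: ∫_{0}^{pi} (-3*θ**2) cos(4*θ) dθ = (-3*pi/8) - (0) = -3*pi/8.
Hence a_4 = (2/pi)·(-3*pi/8) = -3/4.

-3/4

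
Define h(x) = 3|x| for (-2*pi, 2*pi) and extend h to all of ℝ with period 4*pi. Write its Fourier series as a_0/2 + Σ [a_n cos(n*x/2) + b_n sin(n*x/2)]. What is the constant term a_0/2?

3*pi

a_0 = (1/(2*pi)) ∫_{-2*pi}^{2*pi} h(x) dx = (1/(2*pi)) · (12*pi**2) = 6*pi.
So the constant term a_0/2 = 3*pi.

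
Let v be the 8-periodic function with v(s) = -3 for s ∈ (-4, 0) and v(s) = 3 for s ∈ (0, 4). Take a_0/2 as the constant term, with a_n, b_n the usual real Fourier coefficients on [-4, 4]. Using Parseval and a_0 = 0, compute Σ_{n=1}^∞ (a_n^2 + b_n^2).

18

Parseval: a_0^2/2 + Σ_{n≥1} (a_n^2+b_n^2) = 1/4 ∫_{-4}^{4} v(s)^2 ds = 18.
Subtract a_0^2/2 = 0: Σ (a_n^2+b_n^2) = 18.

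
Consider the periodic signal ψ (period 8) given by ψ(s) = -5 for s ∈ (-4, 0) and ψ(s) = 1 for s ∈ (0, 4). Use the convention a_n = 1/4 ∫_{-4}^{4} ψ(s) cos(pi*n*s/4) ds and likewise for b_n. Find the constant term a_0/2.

-2

a_0 = 1/4 ∫_{-4}^{4} ψ(s) ds = 1/4 · (-16) = -4.
So the constant term a_0/2 = -2.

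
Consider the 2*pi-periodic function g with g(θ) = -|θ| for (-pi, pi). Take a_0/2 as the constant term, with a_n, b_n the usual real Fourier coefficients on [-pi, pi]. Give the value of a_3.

4/(9*pi)

a_3 = 1/pi ∫_{-pi}^{pi} g(θ) cos(3*θ) dθ.
g is even and cos(3*θ) is even, so the integrand is even and a_3 = 2/pi ∫_0^{pi} g(θ) cos(3*θ) dθ.
Integrating by parts (boundary term plus one more integral), an antiderivative of (-θ) cos(3*θ) is -θ*sin(3*θ)/3 - cos(3*θ)/9; evaluating from 0 to pi: ∫_{0}^{pi} (-θ) cos(3*θ) dθ = (1/9) - (-1/9) = 2/9.
Hence a_3 = (2/pi)·(2/9) = 4/(9*pi).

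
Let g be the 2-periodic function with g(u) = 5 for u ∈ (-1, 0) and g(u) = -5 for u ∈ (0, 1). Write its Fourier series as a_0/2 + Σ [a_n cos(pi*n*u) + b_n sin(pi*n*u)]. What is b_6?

0

b_6 = ∫_{-1}^{1} g(u) sin(6*pi*u) du.
g is odd and sin(6*pi*u) is odd, so the integrand is even and b_6 = 2 ∫_0^{1} g(u) sin(6*pi*u) du.
Directly, an antiderivative of (-5) sin(6*pi*u) is 5*cos(6*pi*u)/(6*pi); evaluating from 0 to 1: ∫_{0}^{1} (-5) sin(6*pi*u) du = (5/(6*pi)) - (5/(6*pi)) = 0.
Hence b_6 = 2·(0) = 0.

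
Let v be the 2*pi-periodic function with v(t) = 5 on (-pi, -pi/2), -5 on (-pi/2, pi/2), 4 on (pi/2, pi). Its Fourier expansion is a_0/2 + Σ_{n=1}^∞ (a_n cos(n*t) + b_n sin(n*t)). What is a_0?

a_0 = 1/pi ∫_{-pi}^{pi} v(t) dt = 1/pi · (-pi/2) = -1/2.

-1/2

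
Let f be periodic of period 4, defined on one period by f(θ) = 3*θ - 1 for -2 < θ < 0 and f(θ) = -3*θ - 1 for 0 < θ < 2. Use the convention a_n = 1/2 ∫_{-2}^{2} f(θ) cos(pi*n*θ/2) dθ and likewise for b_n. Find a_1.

a_1 = 1/2 ∫_{-2}^{2} f(θ) cos(pi*θ/2) dθ.
f is even and cos(pi*θ/2) is even, so the integrand is even and a_1 = ∫_0^{2} f(θ) cos(pi*θ/2) dθ.
Integrating by parts (boundary term plus one more integral), an antiderivative of (-3*θ - 1) cos(pi*θ/2) is -6*θ*sin(pi*θ/2)/pi - 2*sin(pi*θ/2)/pi - 12*cos(pi*θ/2)/pi**2; evaluating from 0 to 2: ∫_{0}^{2} (-3*θ - 1) cos(pi*θ/2) dθ = (12/pi**2) - (-12/pi**2) = 24/pi**2.
Hence a_1 = 24/pi**2.

24/pi**2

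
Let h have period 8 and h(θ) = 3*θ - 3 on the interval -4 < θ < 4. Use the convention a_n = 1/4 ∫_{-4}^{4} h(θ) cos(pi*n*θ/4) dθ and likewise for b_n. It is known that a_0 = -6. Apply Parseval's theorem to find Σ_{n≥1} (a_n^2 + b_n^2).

96

Parseval: a_0^2/2 + Σ_{n≥1} (a_n^2+b_n^2) = 1/4 ∫_{-4}^{4} h(θ)^2 dθ = 114.
Subtract a_0^2/2 = 18: Σ (a_n^2+b_n^2) = 96.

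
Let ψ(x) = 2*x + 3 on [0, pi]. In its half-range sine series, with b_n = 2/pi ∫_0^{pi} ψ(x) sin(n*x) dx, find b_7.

4*(3 + pi)/(7*pi)

b_7 = 2/pi ∫_0^{pi} (2*x + 3) sin(7*x) dx.
Integrating by parts (boundary term plus one more integral), an antiderivative of (2*x + 3) sin(7*x) is -2*x*cos(7*x)/7 + 2*sin(7*x)/49 - 3*cos(7*x)/7; evaluating from 0 to pi: ∫_{0}^{pi} (2*x + 3) sin(7*x) dx = (3/7 + 2*pi/7) - (-3/7) = 6/7 + 2*pi/7.
Hence b_7 = (2/pi)·(6/7 + 2*pi/7) = 4*(3 + pi)/(7*pi).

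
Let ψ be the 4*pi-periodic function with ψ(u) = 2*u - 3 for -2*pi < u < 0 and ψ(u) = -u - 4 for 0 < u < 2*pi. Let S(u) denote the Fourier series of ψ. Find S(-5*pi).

u = -5*pi differs from u = -pi by -1 full period(s), and the series is 4*pi-periodic.
ψ is continuous at u = -pi with value -2*pi - 3, so the series converges to -2*pi - 3 there.

-2*pi - 3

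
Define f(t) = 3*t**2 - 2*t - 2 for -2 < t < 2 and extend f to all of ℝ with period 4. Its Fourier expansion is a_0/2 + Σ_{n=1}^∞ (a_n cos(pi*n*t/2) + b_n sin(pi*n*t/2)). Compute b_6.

b_6 = 1/2 ∫_{-2}^{2} f(t) sin(3*pi*t) dt.
Integrating by parts twice (tabular method), an antiderivative of (3*t**2 - 2*t - 2) sin(3*pi*t) is -t**2*cos(3*pi*t)/pi + 2*t*sin(3*pi*t)/(3*pi**2) + 2*t*cos(3*pi*t)/(3*pi) - 2*sin(3*pi*t)/(9*pi**2) + 2*cos(3*pi*t)/(9*pi**3) + 2*cos(3*pi*t)/(3*pi); evaluating from -2 to 2: ∫_{-2}^{2} (3*t**2 - 2*t - 2) sin(3*pi*t) dt = (-2/pi + 2/(9*pi**3)) - (2*(1 - 21*pi**2)/(9*pi**3)) = 8/(3*pi).
Hence b_6 = (1/2)·(8/(3*pi)) = 4/(3*pi).

4/(3*pi)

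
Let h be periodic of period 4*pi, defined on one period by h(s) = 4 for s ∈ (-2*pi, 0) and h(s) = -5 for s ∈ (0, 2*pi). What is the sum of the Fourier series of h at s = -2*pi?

At s = -2*pi the one-sided limits are h(-2*pi^-) = -5 and h(-2*pi^+) = 4.
By Dirichlet's theorem the series converges to their average, [(-5) + (4)]/2 = -1/2.

-1/2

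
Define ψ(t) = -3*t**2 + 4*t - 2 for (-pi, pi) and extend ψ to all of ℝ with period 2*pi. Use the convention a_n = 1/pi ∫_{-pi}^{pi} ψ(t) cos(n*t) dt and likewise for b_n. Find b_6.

-4/3

b_6 = 1/pi ∫_{-pi}^{pi} ψ(t) sin(6*t) dt.
Integrating by parts twice (tabular method), an antiderivative of (-3*t**2 + 4*t - 2) sin(6*t) is t**2*cos(6*t)/2 - t*sin(6*t)/6 - 2*t*cos(6*t)/3 + sin(6*t)/9 + 11*cos(6*t)/36; evaluating from -pi to pi: ∫_{-pi}^{pi} (-3*t**2 + 4*t - 2) sin(6*t) dt = (-2*pi/3 + 11/36 + pi**2/2) - (11/36 + 2*pi/3 + pi**2/2) = -4*pi/3.
Hence b_6 = (1/pi)·(-4*pi/3) = -4/3.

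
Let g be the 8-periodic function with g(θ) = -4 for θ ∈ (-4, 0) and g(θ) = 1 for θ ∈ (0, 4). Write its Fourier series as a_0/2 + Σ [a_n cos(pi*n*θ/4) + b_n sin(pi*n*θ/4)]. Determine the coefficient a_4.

a_4 = 1/4 ∫_{-4}^{4} g(θ) cos(pi*θ) dθ.
Split the integral at the breakpoints.
Directly, an antiderivative of (-4) cos(pi*θ) is -4*sin(pi*θ)/pi; evaluating from -4 to 0: ∫_{-4}^{0} (-4) cos(pi*θ) dθ = (0) - (0) = 0.
Directly, an antiderivative of (1) cos(pi*θ) is sin(pi*θ)/pi; evaluating from 0 to 4: ∫_{0}^{4} (1) cos(pi*θ) dθ = (0) - (0) = 0.
Summing the pieces and multiplying by (1/4) gives a_4 = 0.

0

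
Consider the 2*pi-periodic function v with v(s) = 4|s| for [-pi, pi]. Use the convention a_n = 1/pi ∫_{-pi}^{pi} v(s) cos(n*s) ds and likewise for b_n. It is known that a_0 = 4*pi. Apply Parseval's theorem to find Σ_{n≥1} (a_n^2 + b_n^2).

Parseval: a_0^2/2 + Σ_{n≥1} (a_n^2+b_n^2) = 1/pi ∫_{-pi}^{pi} v(s)^2 ds = 32*pi**2/3.
Subtract a_0^2/2 = 8*pi**2: Σ (a_n^2+b_n^2) = 8*pi**2/3.

8*pi**2/3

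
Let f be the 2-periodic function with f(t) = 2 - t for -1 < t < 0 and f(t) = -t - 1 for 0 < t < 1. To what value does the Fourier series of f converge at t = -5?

t = -5 differs from t = -1 by -2 full period(s), and the series is 2-periodic.
At t = -1 the one-sided limits are f(-1^-) = -2 and f(-1^+) = 3.
By Dirichlet's theorem the series converges to their average, [(-2) + (3)]/2 = 1/2.

1/2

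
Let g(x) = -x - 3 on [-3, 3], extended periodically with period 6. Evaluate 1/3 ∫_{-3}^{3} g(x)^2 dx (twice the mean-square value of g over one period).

24

1/3 ∫_{-3}^{3} g(x)^2 dx = 1/3 · (72) = 24.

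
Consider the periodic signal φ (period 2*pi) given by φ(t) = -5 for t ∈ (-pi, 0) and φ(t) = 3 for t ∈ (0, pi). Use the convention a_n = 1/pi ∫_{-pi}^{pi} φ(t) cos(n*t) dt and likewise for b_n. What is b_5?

16/(5*pi)

b_5 = 1/pi ∫_{-pi}^{pi} φ(t) sin(5*t) dt.
Split the integral at the breakpoints.
Directly, an antiderivative of (-5) sin(5*t) is cos(5*t); evaluating from -pi to 0: ∫_{-pi}^{0} (-5) sin(5*t) dt = (1) - (-1) = 2.
Directly, an antiderivative of (3) sin(5*t) is -3*cos(5*t)/5; evaluating from 0 to pi: ∫_{0}^{pi} (3) sin(5*t) dt = (3/5) - (-3/5) = 6/5.
Summing the pieces and multiplying by (1/pi) gives b_5 = 16/(5*pi).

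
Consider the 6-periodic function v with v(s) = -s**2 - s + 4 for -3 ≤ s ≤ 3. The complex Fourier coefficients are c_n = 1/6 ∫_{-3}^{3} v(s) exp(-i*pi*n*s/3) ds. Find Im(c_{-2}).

Since v is real-valued, Im(c_{-2}) = -1/6 ∫_{-3}^{3} v(s) sin(-2*pi*s/3) ds = b_{2}/2.
Integrating by parts twice (tabular method), an antiderivative of (-s**2 - s + 4) sin(-2*pi*s/3) is -3*s**2*cos(2*pi*s/3)/(2*pi) + 9*s*sin(2*pi*s/3)/(2*pi**2) - 3*s*cos(2*pi*s/3)/(2*pi) + 9*sin(2*pi*s/3)/(4*pi**2) + 27*cos(2*pi*s/3)/(4*pi**3) + 6*cos(2*pi*s/3)/pi; evaluating from -3 to 3: ∫_{-3}^{3} (-s**2 - s + 4) sin(-2*pi*s/3) ds = (-12/pi + 27/(4*pi**3)) - (-3/pi + 27/(4*pi**3)) = -9/pi.
Hence Im(c_{-2}) = (-1/6)·(-9/pi) = 3/(2*pi).

3/(2*pi)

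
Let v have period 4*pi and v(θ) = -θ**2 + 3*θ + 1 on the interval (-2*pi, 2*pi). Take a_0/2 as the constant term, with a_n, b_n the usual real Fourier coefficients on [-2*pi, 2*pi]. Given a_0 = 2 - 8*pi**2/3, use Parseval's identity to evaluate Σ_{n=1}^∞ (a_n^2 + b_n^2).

pi**2*(24 + 128*pi**2/45)

Parseval: a_0^2/2 + Σ_{n≥1} (a_n^2+b_n^2) = (1/(2*pi)) ∫_{-2*pi}^{2*pi} v(θ)^2 dθ = 2 + 56*pi**2/3 + 32*pi**4/5.
Subtract a_0^2/2 = 2*(3 - 4*pi**2)**2/9: Σ (a_n^2+b_n^2) = pi**2*(24 + 128*pi**2/45).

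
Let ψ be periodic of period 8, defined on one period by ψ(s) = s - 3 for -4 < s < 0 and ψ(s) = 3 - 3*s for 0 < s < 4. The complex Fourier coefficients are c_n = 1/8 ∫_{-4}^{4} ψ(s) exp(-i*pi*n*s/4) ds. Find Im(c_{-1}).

2/pi

Since ψ is real-valued, Im(c_{-1}) = -1/8 ∫_{-4}^{4} ψ(s) sin(-pi*s/4) ds = b_{1}/2.
Split the integral at the breakpoints.
Integrating by parts (boundary term plus one more integral), an antiderivative of (s - 3) sin(-pi*s/4) is 4*s*cos(pi*s/4)/pi - 16*sin(pi*s/4)/pi**2 - 12*cos(pi*s/4)/pi; evaluating from -4 to 0: ∫_{-4}^{0} (s - 3) sin(-pi*s/4) ds = (-12/pi) - (28/pi) = -40/pi.
Integrating by parts (boundary term plus one more integral), an antiderivative of (3 - 3*s) sin(-pi*s/4) is -12*s*cos(pi*s/4)/pi + 48*sin(pi*s/4)/pi**2 + 12*cos(pi*s/4)/pi; evaluating from 0 to 4: ∫_{0}^{4} (3 - 3*s) sin(-pi*s/4) ds = (36/pi) - (12/pi) = 24/pi.
So ∫_{-4}^{4} ψ(s) sin(-pi*s/4) ds = -16/pi.
Hence Im(c_{-1}) = (-1/8)·(-16/pi) = 2/pi.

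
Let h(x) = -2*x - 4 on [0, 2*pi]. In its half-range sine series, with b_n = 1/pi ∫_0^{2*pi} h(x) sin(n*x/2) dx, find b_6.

b_6 = 1/pi ∫_0^{2*pi} (-2*x - 4) sin(3*x) dx.
Integrating by parts (boundary term plus one more integral), an antiderivative of (-2*x - 4) sin(3*x) is 2*x*cos(3*x)/3 - 2*sin(3*x)/9 + 4*cos(3*x)/3; evaluating from 0 to 2*pi: ∫_{0}^{2*pi} (-2*x - 4) sin(3*x) dx = (4/3 + 4*pi/3) - (4/3) = 4*pi/3.
Hence b_6 = (1/pi)·(4*pi/3) = 4/3.

4/3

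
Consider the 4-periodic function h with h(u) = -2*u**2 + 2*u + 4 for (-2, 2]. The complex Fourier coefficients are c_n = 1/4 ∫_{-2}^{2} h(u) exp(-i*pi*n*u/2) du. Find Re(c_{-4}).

Since h is real-valued, Re(c_{-4}) = 1/4 ∫_{-2}^{2} h(u) cos(-2*pi*u) du = a_{4}/2.
Integrating by parts twice (tabular method), an antiderivative of (-2*u**2 + 2*u + 4) cos(-2*pi*u) is -u**2*sin(2*pi*u)/pi + u*sin(2*pi*u)/pi - u*cos(2*pi*u)/pi**2 + sin(2*pi*u)/(2*pi**3) + 2*sin(2*pi*u)/pi + cos(2*pi*u)/(2*pi**2); evaluating from -2 to 2: ∫_{-2}^{2} (-2*u**2 + 2*u + 4) cos(-2*pi*u) du = (-3/(2*pi**2)) - (5/(2*pi**2)) = -4/pi**2.
Hence Re(c_{-4}) = (1/4)·(-4/pi**2) = -1/pi**2.

-1/pi**2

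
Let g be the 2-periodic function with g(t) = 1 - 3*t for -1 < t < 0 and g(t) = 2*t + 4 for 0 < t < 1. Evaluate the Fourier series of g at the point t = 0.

5/2

At t = 0 the one-sided limits are g(0^-) = 1 and g(0^+) = 4.
By Dirichlet's theorem the series converges to their average, [(1) + (4)]/2 = 5/2.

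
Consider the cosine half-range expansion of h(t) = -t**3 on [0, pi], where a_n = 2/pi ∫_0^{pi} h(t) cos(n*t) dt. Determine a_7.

a_7 = 2/pi ∫_0^{pi} (-t**3) cos(7*t) dt.
Integrating by parts three times (tabular method), an antiderivative of (-t**3) cos(7*t) is -t**3*sin(7*t)/7 - 3*t**2*cos(7*t)/49 + 6*t*sin(7*t)/343 + 6*cos(7*t)/2401; evaluating from 0 to pi: ∫_{0}^{pi} (-t**3) cos(7*t) dt = (-6/2401 + 3*pi**2/49) - (6/2401) = -12/2401 + 3*pi**2/49.
Hence a_7 = (2/pi)·(-12/2401 + 3*pi**2/49) = 6*(-4 + 49*pi**2)/(2401*pi).

6*(-4 + 49*pi**2)/(2401*pi)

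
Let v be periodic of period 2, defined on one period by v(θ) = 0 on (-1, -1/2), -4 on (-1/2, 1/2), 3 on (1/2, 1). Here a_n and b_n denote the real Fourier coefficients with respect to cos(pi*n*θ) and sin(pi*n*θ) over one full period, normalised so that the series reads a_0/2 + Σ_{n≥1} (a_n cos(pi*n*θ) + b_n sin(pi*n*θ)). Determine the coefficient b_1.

3/pi

b_1 = ∫_{-1}^{1} v(θ) sin(pi*θ) dθ.
Split the integral at the breakpoints.
∫_{-1}^{-1/2} (0) sin(pi*θ) dθ = 0.
Directly, an antiderivative of (-4) sin(pi*θ) is 4*cos(pi*θ)/pi; evaluating from -1/2 to 1/2: ∫_{-1/2}^{1/2} (-4) sin(pi*θ) dθ = (0) - (0) = 0.
Directly, an antiderivative of (3) sin(pi*θ) is -3*cos(pi*θ)/pi; evaluating from 1/2 to 1: ∫_{1/2}^{1} (3) sin(pi*θ) dθ = (3/pi) - (0) = 3/pi.
Summing the pieces gives b_1 = 3/pi.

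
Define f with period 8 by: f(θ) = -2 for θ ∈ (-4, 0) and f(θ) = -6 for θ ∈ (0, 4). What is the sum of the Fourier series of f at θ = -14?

θ = -14 differs from θ = 2 by -2 full period(s), and the series is 8-periodic.
f is continuous at θ = 2 with value -6, so the series converges to -6 there.

-6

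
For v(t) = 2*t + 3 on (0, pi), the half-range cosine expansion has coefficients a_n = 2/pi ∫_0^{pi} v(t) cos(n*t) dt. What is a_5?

a_5 = 2/pi ∫_0^{pi} (2*t + 3) cos(5*t) dt.
Integrating by parts (boundary term plus one more integral), an antiderivative of (2*t + 3) cos(5*t) is 2*t*sin(5*t)/5 + 3*sin(5*t)/5 + 2*cos(5*t)/25; evaluating from 0 to pi: ∫_{0}^{pi} (2*t + 3) cos(5*t) dt = (-2/25) - (2/25) = -4/25.
Hence a_5 = (2/pi)·(-4/25) = -8/(25*pi).

-8/(25*pi)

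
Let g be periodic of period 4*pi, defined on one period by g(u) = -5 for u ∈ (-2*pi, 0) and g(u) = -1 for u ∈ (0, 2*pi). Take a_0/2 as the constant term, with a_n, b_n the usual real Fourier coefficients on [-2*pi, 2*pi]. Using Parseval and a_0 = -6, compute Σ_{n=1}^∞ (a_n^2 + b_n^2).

8

Parseval: a_0^2/2 + Σ_{n≥1} (a_n^2+b_n^2) = (1/(2*pi)) ∫_{-2*pi}^{2*pi} g(u)^2 du = 26.
Subtract a_0^2/2 = 18: Σ (a_n^2+b_n^2) = 8.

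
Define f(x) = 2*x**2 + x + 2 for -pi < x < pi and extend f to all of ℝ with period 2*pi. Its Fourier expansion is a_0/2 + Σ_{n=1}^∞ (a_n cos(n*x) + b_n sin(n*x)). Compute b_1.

b_1 = 1/pi ∫_{-pi}^{pi} f(x) sin(x) dx.
Integrating by parts twice (tabular method), an antiderivative of (2*x**2 + x + 2) sin(x) is -2*x**2*cos(x) + 4*x*sin(x) - x*cos(x) + sin(x) + 2*cos(x); evaluating from -pi to pi: ∫_{-pi}^{pi} (2*x**2 + x + 2) sin(x) dx = (-2 + pi + 2*pi**2) - (-pi - 2 + 2*pi**2) = 2*pi.
Hence b_1 = (1/pi)·(2*pi) = 2.

2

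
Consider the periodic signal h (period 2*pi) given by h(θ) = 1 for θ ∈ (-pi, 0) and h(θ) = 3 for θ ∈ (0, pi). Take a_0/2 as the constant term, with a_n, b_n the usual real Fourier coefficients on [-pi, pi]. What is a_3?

0

a_3 = 1/pi ∫_{-pi}^{pi} h(θ) cos(3*θ) dθ.
Split the integral at the breakpoints.
Directly, an antiderivative of (1) cos(3*θ) is sin(3*θ)/3; evaluating from -pi to 0: ∫_{-pi}^{0} (1) cos(3*θ) dθ = (0) - (0) = 0.
Directly, an antiderivative of (3) cos(3*θ) is sin(3*θ); evaluating from 0 to pi: ∫_{0}^{pi} (3) cos(3*θ) dθ = (0) - (0) = 0.
Summing the pieces and multiplying by (1/pi) gives a_3 = 0.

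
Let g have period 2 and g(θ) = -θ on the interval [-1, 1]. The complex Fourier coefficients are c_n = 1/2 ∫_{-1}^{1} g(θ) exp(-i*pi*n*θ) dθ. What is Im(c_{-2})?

1/(2*pi)

Since g is real-valued, Im(c_{-2}) = -1/2 ∫_{-1}^{1} g(θ) sin(-2*pi*θ) dθ = b_{2}/2.
g is odd and sin(-2*pi*θ) is odd, so the integrand is even: ∫_{-1}^{1} g(θ) sin(-2*pi*θ) dθ = 2∫_0^{1} g(θ) sin(-2*pi*θ) dθ.
Integrating by parts (boundary term plus one more integral), an antiderivative of (-θ) sin(-2*pi*θ) is -θ*cos(2*pi*θ)/(2*pi) + sin(2*pi*θ)/(4*pi**2); evaluating from 0 to 1: ∫_{0}^{1} (-θ) sin(-2*pi*θ) dθ = (-1/(2*pi)) - (0) = -1/(2*pi).
So ∫_{-1}^{1} g(θ) sin(-2*pi*θ) dθ = -1/pi.
Hence Im(c_{-2}) = (-1/2)·(-1/pi) = 1/(2*pi).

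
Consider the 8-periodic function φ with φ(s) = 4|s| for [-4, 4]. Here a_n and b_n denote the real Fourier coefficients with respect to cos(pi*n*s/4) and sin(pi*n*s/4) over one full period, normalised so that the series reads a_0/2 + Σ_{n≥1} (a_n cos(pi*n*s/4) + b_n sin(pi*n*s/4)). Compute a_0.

a_0 = 1/4 ∫_{-4}^{4} φ(s) ds = 1/4 · (64) = 16.

16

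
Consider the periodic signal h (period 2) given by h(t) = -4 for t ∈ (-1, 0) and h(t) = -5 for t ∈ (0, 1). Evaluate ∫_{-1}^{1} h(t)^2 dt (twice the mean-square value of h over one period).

41

∫_{-1}^{1} h(t)^2 dt = 41.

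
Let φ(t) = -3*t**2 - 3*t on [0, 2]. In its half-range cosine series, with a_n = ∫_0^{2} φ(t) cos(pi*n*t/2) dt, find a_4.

-3/pi**2

a_4 = ∫_0^{2} (-3*t**2 - 3*t) cos(2*pi*t) dt.
Integrating by parts twice (tabular method), an antiderivative of (-3*t**2 - 3*t) cos(2*pi*t) is -3*t**2*sin(2*pi*t)/(2*pi) - 3*t*sin(2*pi*t)/(2*pi) - 3*t*cos(2*pi*t)/(2*pi**2) + 3*sin(2*pi*t)/(4*pi**3) - 3*cos(2*pi*t)/(4*pi**2); evaluating from 0 to 2: ∫_{0}^{2} (-3*t**2 - 3*t) cos(2*pi*t) dt = (-15/(4*pi**2)) - (-3/(4*pi**2)) = -3/pi**2.
Hence a_4 = -3/pi**2.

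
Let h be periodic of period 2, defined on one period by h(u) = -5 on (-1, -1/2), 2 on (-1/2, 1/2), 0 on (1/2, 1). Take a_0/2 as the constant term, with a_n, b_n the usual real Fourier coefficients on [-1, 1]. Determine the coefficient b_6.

b_6 = ∫_{-1}^{1} h(u) sin(6*pi*u) du.
Split the integral at the breakpoints.
Directly, an antiderivative of (-5) sin(6*pi*u) is 5*cos(6*pi*u)/(6*pi); evaluating from -1 to -1/2: ∫_{-1}^{-1/2} (-5) sin(6*pi*u) du = (-5/(6*pi)) - (5/(6*pi)) = -5/(3*pi).
Directly, an antiderivative of (2) sin(6*pi*u) is -cos(6*pi*u)/(3*pi); evaluating from -1/2 to 1/2: ∫_{-1/2}^{1/2} (2) sin(6*pi*u) du = (1/(3*pi)) - (1/(3*pi)) = 0.
∫_{1/2}^{1} (0) sin(6*pi*u) du = 0.
Summing the pieces gives b_6 = -5/(3*pi).

-5/(3*pi)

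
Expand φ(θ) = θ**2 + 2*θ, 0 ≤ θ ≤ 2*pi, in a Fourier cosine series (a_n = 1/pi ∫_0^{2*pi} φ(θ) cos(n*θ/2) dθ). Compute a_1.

a_1 = 1/pi ∫_0^{2*pi} (θ**2 + 2*θ) cos(θ/2) dθ.
Integrating by parts twice (tabular method), an antiderivative of (θ**2 + 2*θ) cos(θ/2) is 2*θ**2*sin(θ/2) + 4*θ*sin(θ/2) + 8*θ*cos(θ/2) - 16*sin(θ/2) + 8*cos(θ/2); evaluating from 0 to 2*pi: ∫_{0}^{2*pi} (θ**2 + 2*θ) cos(θ/2) dθ = (-16*pi - 8) - (8) = -16*pi - 16.
Hence a_1 = (1/pi)·(-16*pi - 16) = -16 - 16/pi.

-16 - 16/pi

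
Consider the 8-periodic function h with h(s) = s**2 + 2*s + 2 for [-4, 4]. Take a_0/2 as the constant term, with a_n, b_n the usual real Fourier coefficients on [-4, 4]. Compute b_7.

16/(7*pi)

b_7 = 1/4 ∫_{-4}^{4} h(s) sin(7*pi*s/4) ds.
Integrating by parts twice (tabular method), an antiderivative of (s**2 + 2*s + 2) sin(7*pi*s/4) is -4*s**2*cos(7*pi*s/4)/(7*pi) + 32*s*sin(7*pi*s/4)/(49*pi**2) - 8*s*cos(7*pi*s/4)/(7*pi) + 32*sin(7*pi*s/4)/(49*pi**2) - 8*cos(7*pi*s/4)/(7*pi) + 128*cos(7*pi*s/4)/(343*pi**3); evaluating from -4 to 4: ∫_{-4}^{4} (s**2 + 2*s + 2) sin(7*pi*s/4) ds = (8*(-16 + 637*pi**2)/(343*pi**3)) - (8*(-16 + 245*pi**2)/(343*pi**3)) = 64/(7*pi).
Hence b_7 = (1/4)·(64/(7*pi)) = 16/(7*pi).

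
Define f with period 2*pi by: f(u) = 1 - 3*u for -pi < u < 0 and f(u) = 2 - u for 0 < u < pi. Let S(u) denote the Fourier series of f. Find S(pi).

3/2 + pi

At u = pi the one-sided limits are f(pi^-) = 2 - pi and f(pi^+) = 1 + 3*pi.
By Dirichlet's theorem the series converges to their average, [(2 - pi) + (1 + 3*pi)]/2 = 3/2 + pi.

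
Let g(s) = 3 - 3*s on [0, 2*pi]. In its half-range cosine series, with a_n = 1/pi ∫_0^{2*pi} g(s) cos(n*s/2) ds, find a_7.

a_7 = 1/pi ∫_0^{2*pi} (3 - 3*s) cos(7*s/2) ds.
Integrating by parts (boundary term plus one more integral), an antiderivative of (3 - 3*s) cos(7*s/2) is -6*s*sin(7*s/2)/7 + 6*sin(7*s/2)/7 - 12*cos(7*s/2)/49; evaluating from 0 to 2*pi: ∫_{0}^{2*pi} (3 - 3*s) cos(7*s/2) ds = (12/49) - (-12/49) = 24/49.
Hence a_7 = (1/pi)·(24/49) = 24/(49*pi).

24/(49*pi)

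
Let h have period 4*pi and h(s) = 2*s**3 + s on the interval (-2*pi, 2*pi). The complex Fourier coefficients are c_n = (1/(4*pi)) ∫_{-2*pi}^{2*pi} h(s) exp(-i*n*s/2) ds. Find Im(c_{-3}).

-26/9 + 16*pi**2/3

Since h is real-valued, Im(c_{-3}) = -(1/(4*pi)) ∫_{-2*pi}^{2*pi} h(s) sin(-3*s/2) ds = b_{3}/2.
h is odd and sin(-3*s/2) is odd, so the integrand is even: ∫_{-2*pi}^{2*pi} h(s) sin(-3*s/2) ds = 2∫_0^{2*pi} h(s) sin(-3*s/2) ds.
Integrating by parts three times (tabular method), an antiderivative of (2*s**3 + s) sin(-3*s/2) is 4*s**3*cos(3*s/2)/3 - 8*s**2*sin(3*s/2)/3 - 26*s*cos(3*s/2)/9 + 52*sin(3*s/2)/27; evaluating from 0 to 2*pi: ∫_{0}^{2*pi} (2*s**3 + s) sin(-3*s/2) ds = (4*pi*(13 - 24*pi**2)/9) - (0) = 4*pi*(13 - 24*pi**2)/9.
So ∫_{-2*pi}^{2*pi} h(s) sin(-3*s/2) ds = 8*pi*(13 - 24*pi**2)/9.
Hence Im(c_{-3}) = (-1/(4*pi))·(8*pi*(13 - 24*pi**2)/9) = -26/9 + 16*pi**2/3.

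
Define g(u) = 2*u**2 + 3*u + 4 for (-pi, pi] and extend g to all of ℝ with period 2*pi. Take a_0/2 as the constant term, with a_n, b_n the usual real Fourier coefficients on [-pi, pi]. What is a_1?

a_1 = 1/pi ∫_{-pi}^{pi} g(u) cos(u) du.
Integrating by parts twice (tabular method), an antiderivative of (2*u**2 + 3*u + 4) cos(u) is 2*u**2*sin(u) + 3*u*sin(u) + 4*u*cos(u) + 3*cos(u); evaluating from -pi to pi: ∫_{-pi}^{pi} (2*u**2 + 3*u + 4) cos(u) du = (-4*pi - 3) - (-3 + 4*pi) = -8*pi.
Hence a_1 = (1/pi)·(-8*pi) = -8.

-8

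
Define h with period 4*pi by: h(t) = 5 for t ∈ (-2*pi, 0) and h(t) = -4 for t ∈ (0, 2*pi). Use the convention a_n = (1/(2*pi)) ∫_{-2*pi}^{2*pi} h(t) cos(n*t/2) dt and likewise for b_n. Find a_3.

0

a_3 = (1/(2*pi)) ∫_{-2*pi}^{2*pi} h(t) cos(3*t/2) dt.
Split the integral at the breakpoints.
Directly, an antiderivative of (5) cos(3*t/2) is 10*sin(3*t/2)/3; evaluating from -2*pi to 0: ∫_{-2*pi}^{0} (5) cos(3*t/2) dt = (0) - (0) = 0.
Directly, an antiderivative of (-4) cos(3*t/2) is -8*sin(3*t/2)/3; evaluating from 0 to 2*pi: ∫_{0}^{2*pi} (-4) cos(3*t/2) dt = (0) - (0) = 0.
Summing the pieces and multiplying by (1/(2*pi)) gives a_3 = 0.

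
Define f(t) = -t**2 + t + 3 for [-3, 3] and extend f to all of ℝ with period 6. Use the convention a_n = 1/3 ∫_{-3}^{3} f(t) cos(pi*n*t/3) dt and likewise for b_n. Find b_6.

-1/pi

b_6 = 1/3 ∫_{-3}^{3} f(t) sin(2*pi*t) dt.
Integrating by parts twice (tabular method), an antiderivative of (-t**2 + t + 3) sin(2*pi*t) is t**2*cos(2*pi*t)/(2*pi) - t*sin(2*pi*t)/(2*pi**2) - t*cos(2*pi*t)/(2*pi) + sin(2*pi*t)/(4*pi**2) - 3*cos(2*pi*t)/(2*pi) - cos(2*pi*t)/(4*pi**3); evaluating from -3 to 3: ∫_{-3}^{3} (-t**2 + t + 3) sin(2*pi*t) dt = ((-1 + 6*pi**2)/(4*pi**3)) - ((-1 + 18*pi**2)/(4*pi**3)) = -3/pi.
Hence b_6 = (1/3)·(-3/pi) = -1/pi.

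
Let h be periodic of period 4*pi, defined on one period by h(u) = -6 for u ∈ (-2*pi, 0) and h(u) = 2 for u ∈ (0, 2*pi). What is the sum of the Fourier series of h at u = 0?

At u = 0 the one-sided limits are h(0^-) = -6 and h(0^+) = 2.
By Dirichlet's theorem the series converges to their average, [(-6) + (2)]/2 = -2.

-2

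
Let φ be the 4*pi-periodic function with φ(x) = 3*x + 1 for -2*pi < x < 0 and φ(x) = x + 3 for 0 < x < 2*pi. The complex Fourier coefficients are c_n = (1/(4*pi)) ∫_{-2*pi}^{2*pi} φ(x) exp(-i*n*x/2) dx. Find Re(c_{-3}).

4/(9*pi)

Since φ is real-valued, Re(c_{-3}) = (1/(4*pi)) ∫_{-2*pi}^{2*pi} φ(x) cos(-3*x/2) dx = a_{3}/2.
Split the integral at the breakpoints.
Integrating by parts (boundary term plus one more integral), an antiderivative of (3*x + 1) cos(-3*x/2) is 2*x*sin(3*x/2) + 2*sin(3*x/2)/3 + 4*cos(3*x/2)/3; evaluating from -2*pi to 0: ∫_{-2*pi}^{0} (3*x + 1) cos(-3*x/2) dx = (4/3) - (-4/3) = 8/3.
Integrating by parts (boundary term plus one more integral), an antiderivative of (x + 3) cos(-3*x/2) is 2*x*sin(3*x/2)/3 + 2*sin(3*x/2) + 4*cos(3*x/2)/9; evaluating from 0 to 2*pi: ∫_{0}^{2*pi} (x + 3) cos(-3*x/2) dx = (-4/9) - (4/9) = -8/9.
So ∫_{-2*pi}^{2*pi} φ(x) cos(-3*x/2) dx = 16/9.
Hence Re(c_{-3}) = (1/(4*pi))·(16/9) = 4/(9*pi).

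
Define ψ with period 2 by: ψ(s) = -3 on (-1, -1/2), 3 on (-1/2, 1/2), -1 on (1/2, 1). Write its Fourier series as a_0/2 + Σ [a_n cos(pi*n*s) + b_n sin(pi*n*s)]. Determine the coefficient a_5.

2/pi

a_5 = ∫_{-1}^{1} ψ(s) cos(5*pi*s) ds.
Split the integral at the breakpoints.
Directly, an antiderivative of (-3) cos(5*pi*s) is -3*sin(5*pi*s)/(5*pi); evaluating from -1 to -1/2: ∫_{-1}^{-1/2} (-3) cos(5*pi*s) ds = (3/(5*pi)) - (0) = 3/(5*pi).
Directly, an antiderivative of (3) cos(5*pi*s) is 3*sin(5*pi*s)/(5*pi); evaluating from -1/2 to 1/2: ∫_{-1/2}^{1/2} (3) cos(5*pi*s) ds = (3/(5*pi)) - (-3/(5*pi)) = 6/(5*pi).
Directly, an antiderivative of (-1) cos(5*pi*s) is -sin(5*pi*s)/(5*pi); evaluating from 1/2 to 1: ∫_{1/2}^{1} (-1) cos(5*pi*s) ds = (0) - (-1/(5*pi)) = 1/(5*pi).
Summing the pieces gives a_5 = 2/pi.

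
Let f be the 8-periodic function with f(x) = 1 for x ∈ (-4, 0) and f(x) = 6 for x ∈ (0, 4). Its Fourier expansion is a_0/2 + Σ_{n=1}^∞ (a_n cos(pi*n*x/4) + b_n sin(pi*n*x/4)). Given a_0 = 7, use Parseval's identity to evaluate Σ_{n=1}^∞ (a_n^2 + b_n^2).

25/2

Parseval: a_0^2/2 + Σ_{n≥1} (a_n^2+b_n^2) = 1/4 ∫_{-4}^{4} f(x)^2 dx = 37.
Subtract a_0^2/2 = 49/2: Σ (a_n^2+b_n^2) = 25/2.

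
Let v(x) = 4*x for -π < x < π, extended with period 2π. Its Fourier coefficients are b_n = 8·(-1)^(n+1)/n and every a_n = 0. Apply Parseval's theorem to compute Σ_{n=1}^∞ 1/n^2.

Parseval: Σ b_n^2 = (1/π) ∫_{-π}^{π} v(x)^2 dx = 32*pi**2/3.
Σ b_n^2 = Σ 64/n^2, so Σ 1/n^2 = (32*pi**2/3)/64 = pi**2/6.

pi**2/6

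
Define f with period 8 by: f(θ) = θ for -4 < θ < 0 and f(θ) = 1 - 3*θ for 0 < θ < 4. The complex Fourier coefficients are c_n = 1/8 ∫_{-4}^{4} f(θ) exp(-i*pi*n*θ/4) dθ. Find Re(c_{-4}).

0

Since f is real-valued, Re(c_{-4}) = 1/8 ∫_{-4}^{4} f(θ) cos(-pi*θ) dθ = a_{4}/2.
Split the integral at the breakpoints.
Integrating by parts (boundary term plus one more integral), an antiderivative of (θ) cos(-pi*θ) is θ*sin(pi*θ)/pi + cos(pi*θ)/pi**2; evaluating from -4 to 0: ∫_{-4}^{0} (θ) cos(-pi*θ) dθ = (pi**(-2)) - (pi**(-2)) = 0.
Integrating by parts (boundary term plus one more integral), an antiderivative of (1 - 3*θ) cos(-pi*θ) is -3*θ*sin(pi*θ)/pi + sin(pi*θ)/pi - 3*cos(pi*θ)/pi**2; evaluating from 0 to 4: ∫_{0}^{4} (1 - 3*θ) cos(-pi*θ) dθ = (-3/pi**2) - (-3/pi**2) = 0.
So ∫_{-4}^{4} f(θ) cos(-pi*θ) dθ = 0.
Hence Re(c_{-4}) = (1/8)·(0) = 0.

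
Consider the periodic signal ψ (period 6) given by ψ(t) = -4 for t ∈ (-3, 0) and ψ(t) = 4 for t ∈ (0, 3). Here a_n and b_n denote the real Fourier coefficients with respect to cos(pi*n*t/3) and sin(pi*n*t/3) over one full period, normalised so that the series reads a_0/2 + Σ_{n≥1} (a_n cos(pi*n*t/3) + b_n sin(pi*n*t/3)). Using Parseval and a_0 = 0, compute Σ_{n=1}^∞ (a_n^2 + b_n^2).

Parseval: a_0^2/2 + Σ_{n≥1} (a_n^2+b_n^2) = 1/3 ∫_{-3}^{3} ψ(t)^2 dt = 32.
Subtract a_0^2/2 = 0: Σ (a_n^2+b_n^2) = 32.

32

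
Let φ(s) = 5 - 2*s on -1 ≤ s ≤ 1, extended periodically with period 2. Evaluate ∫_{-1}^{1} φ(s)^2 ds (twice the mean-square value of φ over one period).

∫_{-1}^{1} φ(s)^2 ds = 158/3.

158/3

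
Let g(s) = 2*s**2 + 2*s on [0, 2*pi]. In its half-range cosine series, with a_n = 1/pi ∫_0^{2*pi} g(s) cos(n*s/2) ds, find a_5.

a_5 = 1/pi ∫_0^{2*pi} (2*s**2 + 2*s) cos(5*s/2) ds.
Integrating by parts twice (tabular method), an antiderivative of (2*s**2 + 2*s) cos(5*s/2) is 4*s**2*sin(5*s/2)/5 + 4*s*sin(5*s/2)/5 + 16*s*cos(5*s/2)/25 - 32*sin(5*s/2)/125 + 8*cos(5*s/2)/25; evaluating from 0 to 2*pi: ∫_{0}^{2*pi} (2*s**2 + 2*s) cos(5*s/2) ds = (-32*pi/25 - 8/25) - (8/25) = -32*pi/25 - 16/25.
Hence a_5 = (1/pi)·(-32*pi/25 - 16/25) = 16*(-2*pi - 1)/(25*pi).

16*(-2*pi - 1)/(25*pi)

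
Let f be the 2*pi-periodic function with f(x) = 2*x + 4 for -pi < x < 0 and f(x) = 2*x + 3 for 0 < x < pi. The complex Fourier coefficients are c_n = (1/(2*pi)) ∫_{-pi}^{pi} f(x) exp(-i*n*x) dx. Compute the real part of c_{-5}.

0

Since f is real-valued, Re(c_{-5}) = (1/(2*pi)) ∫_{-pi}^{pi} f(x) cos(-5*x) dx = a_{5}/2.
Split the integral at the breakpoints.
Integrating by parts (boundary term plus one more integral), an antiderivative of (2*x + 4) cos(-5*x) is 2*x*sin(5*x)/5 + 4*sin(5*x)/5 + 2*cos(5*x)/25; evaluating from -pi to 0: ∫_{-pi}^{0} (2*x + 4) cos(-5*x) dx = (2/25) - (-2/25) = 4/25.
Integrating by parts (boundary term plus one more integral), an antiderivative of (2*x + 3) cos(-5*x) is 2*x*sin(5*x)/5 + 3*sin(5*x)/5 + 2*cos(5*x)/25; evaluating from 0 to pi: ∫_{0}^{pi} (2*x + 3) cos(-5*x) dx = (-2/25) - (2/25) = -4/25.
So ∫_{-pi}^{pi} f(x) cos(-5*x) dx = 0.
Hence Re(c_{-5}) = (1/(2*pi))·(0) = 0.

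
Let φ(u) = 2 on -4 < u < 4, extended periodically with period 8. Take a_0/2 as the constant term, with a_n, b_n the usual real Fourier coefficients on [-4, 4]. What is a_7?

a_7 = 1/4 ∫_{-4}^{4} φ(u) cos(7*pi*u/4) du.
φ is even and cos(7*pi*u/4) is even, so the integrand is even and a_7 = 1/2 ∫_0^{4} φ(u) cos(7*pi*u/4) du.
Directly, an antiderivative of (2) cos(7*pi*u/4) is 8*sin(7*pi*u/4)/(7*pi); evaluating from 0 to 4: ∫_{0}^{4} (2) cos(7*pi*u/4) du = (0) - (0) = 0.
Hence a_7 = (1/2)·(0) = 0.

0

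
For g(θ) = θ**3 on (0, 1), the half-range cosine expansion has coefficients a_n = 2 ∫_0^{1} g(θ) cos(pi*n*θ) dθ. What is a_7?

a_7 = 2 ∫_0^{1} (θ**3) cos(7*pi*θ) dθ.
Integrating by parts three times (tabular method), an antiderivative of (θ**3) cos(7*pi*θ) is θ**3*sin(7*pi*θ)/(7*pi) + 3*θ**2*cos(7*pi*θ)/(49*pi**2) - 6*θ*sin(7*pi*θ)/(343*pi**3) - 6*cos(7*pi*θ)/(2401*pi**4); evaluating from 0 to 1: ∫_{0}^{1} (θ**3) cos(7*pi*θ) dθ = (3*(2 - 49*pi**2)/(2401*pi**4)) - (-6/(2401*pi**4)) = 3*(4 - 49*pi**2)/(2401*pi**4).
Hence a_7 = 2·(3*(4 - 49*pi**2)/(2401*pi**4)) = 6*(4 - 49*pi**2)/(2401*pi**4).

6*(4 - 49*pi**2)/(2401*pi**4)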